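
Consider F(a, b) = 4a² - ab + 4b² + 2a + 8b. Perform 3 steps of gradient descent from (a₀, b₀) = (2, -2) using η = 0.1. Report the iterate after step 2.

(-0.3, -1)

∇F = (8a - b + 2, -a + 8b + 8)
Step 1: at (2, -2), ∇F = (20, -10) → (2, -2) − 0.1·(20, -10) = (0, -1)
Step 2: at (0, -1), ∇F = (3, 0) → (0, -1) − 0.1·(3, 0) = (-0.3, -1)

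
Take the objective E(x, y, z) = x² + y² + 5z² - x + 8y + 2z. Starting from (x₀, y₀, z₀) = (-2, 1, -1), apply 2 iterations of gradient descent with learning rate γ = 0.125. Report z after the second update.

-0.25

∇E = (2x - 1, 2y + 8, 10z + 2)
(x₁, y₁, z₁) = (-2, 1, -1) − 0.125·(-5, 10, -8) = (-1.375, -0.25, 0)
(x₂, y₂, z₂) = (-1.375, -0.25, 0) − 0.125·(-3.75, 7.5, 2) = (-0.90625, -1.1875, -0.25)
z = -0.25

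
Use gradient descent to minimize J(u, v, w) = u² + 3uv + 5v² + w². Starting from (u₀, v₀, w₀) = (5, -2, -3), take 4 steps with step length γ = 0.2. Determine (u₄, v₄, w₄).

(1.8816, -1.3184, -0.3888)

∇J = (2u + 3v, 3u + 10v, 2w)
(u₁, v₁, w₁) = (5, -2, -3) − 0.2·(4, -5, -6) = (4.2, -1, -1.8)
(u₂, v₂, w₂) = (4.2, -1, -1.8) − 0.2·(5.4, 2.6, -3.6) = (3.12, -1.52, -1.08)
(u₃, v₃, w₃) = (3.12, -1.52, -1.08) − 0.2·(1.68, -5.84, -2.16) = (2.784, -0.352, -0.648)
(u₄, v₄, w₄) = (2.784, -0.352, -0.648) − 0.2·(4.512, 4.832, -1.296) = (1.8816, -1.3184, -0.3888)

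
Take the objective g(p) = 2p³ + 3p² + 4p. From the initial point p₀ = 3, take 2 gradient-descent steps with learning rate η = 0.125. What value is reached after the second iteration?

g′(p) = 6p² + 6p + 4
p₁ = 3 − 0.125·76 = -6.5
p₂ = -6.5 − 0.125·218.5 = -33.8125

-33.8125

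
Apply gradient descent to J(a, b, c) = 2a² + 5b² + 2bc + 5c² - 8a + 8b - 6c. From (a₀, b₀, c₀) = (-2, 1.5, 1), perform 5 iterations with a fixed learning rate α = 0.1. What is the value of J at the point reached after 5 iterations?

∇J = (4a - 8, 10b + 2c + 8, 2b + 10c - 6)
Step 1: at (-2, 1.5, 1), ∇J = (-16, 25, 7) → (-2, 1.5, 1) − 0.1·(-16, 25, 7) = (-0.4, -1, 0.3)
Step 2: at (-0.4, -1, 0.3), ∇J = (-9.6, -1.4, -5) → (-0.4, -1, 0.3) − 0.1·(-9.6, -1.4, -5) = (0.56, -0.86, 0.8)
Step 3: at (0.56, -0.86, 0.8), ∇J = (-5.76, 1, 0.28) → (0.56, -0.86, 0.8) − 0.1·(-5.76, 1, 0.28) = (1.136, -0.96, 0.772)
Step 4: at (1.136, -0.96, 0.772), ∇J = (-3.456, -0.056, -0.2) → (1.136, -0.96, 0.772) − 0.1·(-3.456, -0.056, -0.2) = (1.4816, -0.9544, 0.792)
Step 5: at (1.4816, -0.9544, 0.792), ∇J = (-2.0736, 0.04, 0.0112) → (1.4816, -0.9544, 0.792) − 0.1·(-2.0736, 0.04, 0.0112) = (1.68896, -0.9584, 0.79088)
J(1.68896, -0.9584, 0.79088) = -14.0148383488

-14.0148383488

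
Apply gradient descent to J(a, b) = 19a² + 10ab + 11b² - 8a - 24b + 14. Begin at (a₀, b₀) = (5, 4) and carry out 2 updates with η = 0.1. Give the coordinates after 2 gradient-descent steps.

∇J = (38a + 10b - 8, 10a + 22b - 24)
(a₁, b₁) = (5, 4) − 0.1·(222, 114) = (-17.2, -7.4)
(a₂, b₂) = (-17.2, -7.4) − 0.1·(-735.6, -358.8) = (56.36, 28.48)

(56.36, 28.48)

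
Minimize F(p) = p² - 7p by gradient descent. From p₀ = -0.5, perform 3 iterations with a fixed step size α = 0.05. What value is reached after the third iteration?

F′(p) = 2p - 7
Step 1: F′(-0.5) = -8; p₁ = -0.5 − 0.05·(-8) = -0.1
Step 2: F′(-0.1) = -7.2; p₂ = -0.1 − 0.05·(-7.2) = 0.26
Step 3: F′(0.26) = -6.48; p₃ = 0.26 − 0.05·(-6.48) = 0.584

0.584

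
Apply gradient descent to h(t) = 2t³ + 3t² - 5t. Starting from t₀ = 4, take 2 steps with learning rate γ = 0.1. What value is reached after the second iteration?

-36.25

h′(t) = 6t² + 6t - 5
Step 1: h′(4) = 115; t₁ = 4 − 0.1·115 = -7.5
Step 2: h′(-7.5) = 287.5; t₂ = -7.5 − 0.1·287.5 = -36.25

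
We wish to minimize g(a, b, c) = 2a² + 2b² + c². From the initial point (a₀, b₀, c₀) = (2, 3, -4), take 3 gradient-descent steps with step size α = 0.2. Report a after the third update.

∇g = (4a, 4b, 2c)
(a₁, b₁, c₁) = (2, 3, -4) − 0.2·(8, 12, -8) = (0.4, 0.6, -2.4)
(a₂, b₂, c₂) = (0.4, 0.6, -2.4) − 0.2·(1.6, 2.4, -4.8) = (0.08, 0.12, -1.44)
(a₃, b₃, c₃) = (0.08, 0.12, -1.44) − 0.2·(0.32, 0.48, -2.88) = (0.016, 0.024, -0.864)
a = 0.016

0.016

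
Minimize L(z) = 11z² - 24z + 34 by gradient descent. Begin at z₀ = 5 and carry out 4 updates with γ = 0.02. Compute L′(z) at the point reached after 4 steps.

L′(z) = 22z - 24
Step 1: L′(5) = 86; z₁ = 5 − 0.02·86 = 3.28
Step 2: L′(3.28) = 48.16; z₂ = 3.28 − 0.02·48.16 = 2.3168
Step 3: L′(2.3168) = 26.9696; z₃ = 2.3168 − 0.02·26.9696 = 1.777408
Step 4: L′(1.777408) = 15.102976; z₄ = 1.777408 − 0.02·15.102976 = 1.47534848
L′(z) at (1.47534848) = 8.45766656

8.45766656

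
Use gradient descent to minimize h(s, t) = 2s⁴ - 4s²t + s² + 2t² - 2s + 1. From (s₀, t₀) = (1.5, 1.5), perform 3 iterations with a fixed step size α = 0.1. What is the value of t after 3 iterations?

∇h = (8s³ - 8st + 2s - 2, -4s² + 4t)
(s₁, t₁) = (1.5, 1.5) − 0.1·(10, -3) = (0.5, 1.8)
(s₂, t₂) = (0.5, 1.8) − 0.1·(-7.2, 6.2) = (1.22, 1.18)
(s₃, t₃) = (1.22, 1.18) − 0.1·(3.449984, -1.2336) = (0.8750016, 1.30336)
t = 1.30336

1.30336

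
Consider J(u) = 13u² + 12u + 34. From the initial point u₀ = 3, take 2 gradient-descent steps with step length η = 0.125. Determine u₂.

17.0625

J′(u) = 26u + 12
u₁ = 3 − 0.125·90 = -8.25
u₂ = -8.25 − 0.125·(-202.5) = 17.0625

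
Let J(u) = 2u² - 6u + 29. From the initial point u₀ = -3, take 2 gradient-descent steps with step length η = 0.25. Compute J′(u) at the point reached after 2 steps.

0

J′(u) = 4u - 6
u₁ = -3 − 0.25·(-18) = 1.5
u₂ = 1.5 − 0.25·0 = 1.5
J′(u) at (1.5) = 0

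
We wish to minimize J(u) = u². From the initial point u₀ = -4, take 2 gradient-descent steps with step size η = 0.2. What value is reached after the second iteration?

-1.44

J′(u) = 2u
Step 1: J′(-4) = -8; u₁ = -4 − 0.2·(-8) = -2.4
Step 2: J′(-2.4) = -4.8; u₂ = -2.4 − 0.2·(-4.8) = -1.44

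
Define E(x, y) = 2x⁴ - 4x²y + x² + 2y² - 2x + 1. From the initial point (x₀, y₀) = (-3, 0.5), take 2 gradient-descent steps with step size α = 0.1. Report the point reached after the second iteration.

∇E = (8x³ - 8xy + 2x - 2, -4x² + 4y)
(x₁, y₁) = (-3, 0.5) − 0.1·(-212, -34) = (18.2, 3.9)
(x₂, y₂) = (18.2, 3.9) − 0.1·(47695.104, -1309.36) = (-4751.3104, 134.836)

(-4751.3104, 134.836)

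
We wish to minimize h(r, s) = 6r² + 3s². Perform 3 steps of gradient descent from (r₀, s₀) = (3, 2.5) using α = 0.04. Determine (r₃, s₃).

(0.421824, 1.09744)

∇h = (12r, 6s)
(r₁, s₁) = (3, 2.5) − 0.04·(36, 15) = (1.56, 1.9)
(r₂, s₂) = (1.56, 1.9) − 0.04·(18.72, 11.4) = (0.8112, 1.444)
(r₃, s₃) = (0.8112, 1.444) − 0.04·(9.7344, 8.664) = (0.421824, 1.09744)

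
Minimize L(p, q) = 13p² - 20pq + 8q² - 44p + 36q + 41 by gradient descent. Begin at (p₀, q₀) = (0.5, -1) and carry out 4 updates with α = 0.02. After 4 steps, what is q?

-1.2883968

∇L = (26p - 20q - 44, -20p + 16q + 36)
Step 1: at (0.5, -1), ∇L = (-11, 10) → (0.5, -1) − 0.02·(-11, 10) = (0.72, -1.2)
Step 2: at (0.72, -1.2), ∇L = (-1.28, 2.4) → (0.72, -1.2) − 0.02·(-1.28, 2.4) = (0.7456, -1.248)
Step 3: at (0.7456, -1.248), ∇L = (0.3456, 1.12) → (0.7456, -1.248) − 0.02·(0.3456, 1.12) = (0.738688, -1.2704)
Step 4: at (0.738688, -1.2704), ∇L = (0.613888, 0.89984) → (0.738688, -1.2704) − 0.02·(0.613888, 0.89984) = (0.72641024, -1.2883968)
q = -1.2883968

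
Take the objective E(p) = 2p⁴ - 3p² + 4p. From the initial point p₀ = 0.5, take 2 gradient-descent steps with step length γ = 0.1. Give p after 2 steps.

0.0584

E′(p) = 8p³ - 6p + 4
p₁ = 0.5 − 0.1·2 = 0.3
p₂ = 0.3 − 0.1·2.416 = 0.0584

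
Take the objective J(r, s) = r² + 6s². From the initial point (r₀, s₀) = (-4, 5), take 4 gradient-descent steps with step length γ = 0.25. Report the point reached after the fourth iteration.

(-0.25, 80)

∇J = (2r, 12s)
(r₁, s₁) = (-4, 5) − 0.25·(-8, 60) = (-2, -10)
(r₂, s₂) = (-2, -10) − 0.25·(-4, -120) = (-1, 20)
(r₃, s₃) = (-1, 20) − 0.25·(-2, 240) = (-0.5, -40)
(r₄, s₄) = (-0.5, -40) − 0.25·(-1, -480) = (-0.25, 80)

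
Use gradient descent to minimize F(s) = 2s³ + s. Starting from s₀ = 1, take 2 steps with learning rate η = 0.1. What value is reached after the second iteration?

F′(s) = 6s² + 1
Step 1: F′(1) = 7; s₁ = 1 − 0.1·7 = 0.3
Step 2: F′(0.3) = 1.54; s₂ = 0.3 − 0.1·1.54 = 0.146

0.146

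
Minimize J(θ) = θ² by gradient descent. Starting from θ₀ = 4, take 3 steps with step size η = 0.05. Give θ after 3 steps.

J′(θ) = 2θ
Step 1: J′(4) = 8; θ₁ = 4 − 0.05·8 = 3.6
Step 2: J′(3.6) = 7.2; θ₂ = 3.6 − 0.05·7.2 = 3.24
Step 3: J′(3.24) = 6.48; θ₃ = 3.24 − 0.05·6.48 = 2.916

2.916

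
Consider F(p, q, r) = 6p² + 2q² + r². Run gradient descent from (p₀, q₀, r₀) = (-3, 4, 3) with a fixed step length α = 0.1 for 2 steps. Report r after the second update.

1.92

∇F = (12p, 4q, 2r)
Step 1: at (-3, 4, 3), ∇F = (-36, 16, 6) → (-3, 4, 3) − 0.1·(-36, 16, 6) = (0.6, 2.4, 2.4)
Step 2: at (0.6, 2.4, 2.4), ∇F = (7.2, 9.6, 4.8) → (0.6, 2.4, 2.4) − 0.1·(7.2, 9.6, 4.8) = (-0.12, 1.44, 1.92)
r = 1.92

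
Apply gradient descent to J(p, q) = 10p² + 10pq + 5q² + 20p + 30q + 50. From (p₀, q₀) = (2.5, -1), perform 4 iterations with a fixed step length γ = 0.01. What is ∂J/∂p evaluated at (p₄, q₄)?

15.8385

∇J = (20p + 10q + 20, 10p + 10q + 30)
(p₁, q₁) = (2.5, -1) − 0.01·(60, 45) = (1.9, -1.45)
(p₂, q₂) = (1.9, -1.45) − 0.01·(43.5, 34.5) = (1.465, -1.795)
(p₃, q₃) = (1.465, -1.795) − 0.01·(31.35, 26.7) = (1.1515, -2.062)
(p₄, q₄) = (1.1515, -2.062) − 0.01·(22.41, 20.895) = (0.9274, -2.27095)
∂J/∂p at (0.9274, -2.27095) = 15.8385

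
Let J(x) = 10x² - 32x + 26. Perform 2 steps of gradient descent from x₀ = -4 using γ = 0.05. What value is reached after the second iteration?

J′(x) = 20x - 32
x₁ = -4 − 0.05·(-112) = 1.6
x₂ = 1.6 − 0.05·0 = 1.6

1.6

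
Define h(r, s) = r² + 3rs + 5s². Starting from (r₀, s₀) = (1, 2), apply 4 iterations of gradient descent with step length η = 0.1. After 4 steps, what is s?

-0.0654

∇h = (2r + 3s, 3r + 10s)
(r₁, s₁) = (1, 2) − 0.1·(8, 23) = (0.2, -0.3)
(r₂, s₂) = (0.2, -0.3) − 0.1·(-0.5, -2.4) = (0.25, -0.06)
(r₃, s₃) = (0.25, -0.06) − 0.1·(0.32, 0.15) = (0.218, -0.075)
(r₄, s₄) = (0.218, -0.075) − 0.1·(0.211, -0.096) = (0.1969, -0.0654)
s = -0.0654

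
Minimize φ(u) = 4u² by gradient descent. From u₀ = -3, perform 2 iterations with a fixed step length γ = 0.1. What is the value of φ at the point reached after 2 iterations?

0.0576

φ′(u) = 8u
Step 1: φ′(-3) = -24; u₁ = -3 − 0.1·(-24) = -0.6
Step 2: φ′(-0.6) = -4.8; u₂ = -0.6 − 0.1·(-4.8) = -0.12
φ(-0.12) = 0.0576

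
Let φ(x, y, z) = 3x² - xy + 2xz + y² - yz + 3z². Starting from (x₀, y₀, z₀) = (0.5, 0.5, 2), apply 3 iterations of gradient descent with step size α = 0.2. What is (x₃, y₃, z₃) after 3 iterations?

(-0.292, 0.352, -0.28)

∇φ = (6x - y + 2z, -x + 2y - z, 2x - y + 6z)
Step 1: at (0.5, 0.5, 2), ∇φ = (6.5, -1.5, 12.5) → (0.5, 0.5, 2) − 0.2·(6.5, -1.5, 12.5) = (-0.8, 0.8, -0.5)
Step 2: at (-0.8, 0.8, -0.5), ∇φ = (-6.6, 2.9, -5.4) → (-0.8, 0.8, -0.5) − 0.2·(-6.6, 2.9, -5.4) = (0.52, 0.22, 0.58)
Step 3: at (0.52, 0.22, 0.58), ∇φ = (4.06, -0.66, 4.3) → (0.52, 0.22, 0.58) − 0.2·(4.06, -0.66, 4.3) = (-0.292, 0.352, -0.28)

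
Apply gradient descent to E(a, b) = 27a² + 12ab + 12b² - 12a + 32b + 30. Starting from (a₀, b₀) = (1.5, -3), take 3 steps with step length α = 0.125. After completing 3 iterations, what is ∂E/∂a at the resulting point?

-5599.171875

∇E = (54a + 12b - 12, 12a + 24b + 32)
Step 1: at (1.5, -3), ∇E = (33, -22) → (1.5, -3) − 0.125·(33, -22) = (-2.625, -0.25)
Step 2: at (-2.625, -0.25), ∇E = (-156.75, -5.5) → (-2.625, -0.25) − 0.125·(-156.75, -5.5) = (16.96875, 0.4375)
Step 3: at (16.96875, 0.4375), ∇E = (909.5625, 246.125) → (16.96875, 0.4375) − 0.125·(909.5625, 246.125) = (-96.7265625, -30.328125)
∂E/∂a at (-96.7265625, -30.328125) = -5599.171875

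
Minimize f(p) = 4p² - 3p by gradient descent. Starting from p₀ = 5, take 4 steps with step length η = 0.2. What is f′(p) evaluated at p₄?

4.7952

f′(p) = 8p - 3
Step 1: f′(5) = 37; p₁ = 5 − 0.2·37 = -2.4
Step 2: f′(-2.4) = -22.2; p₂ = -2.4 − 0.2·(-22.2) = 2.04
Step 3: f′(2.04) = 13.32; p₃ = 2.04 − 0.2·13.32 = -0.624
Step 4: f′(-0.624) = -7.992; p₄ = -0.624 − 0.2·(-7.992) = 0.9744
f′(p) at (0.9744) = 4.7952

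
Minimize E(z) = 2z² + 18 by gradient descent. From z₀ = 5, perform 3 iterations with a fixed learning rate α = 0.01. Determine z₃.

4.42368

E′(z) = 4z
z₁ = 5 − 0.01·20 = 4.8
z₂ = 4.8 − 0.01·19.2 = 4.608
z₃ = 4.608 − 0.01·18.432 = 4.42368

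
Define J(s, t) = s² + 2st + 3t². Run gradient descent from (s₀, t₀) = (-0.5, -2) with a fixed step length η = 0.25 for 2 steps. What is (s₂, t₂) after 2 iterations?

(-0.25, -1)

∇J = (2s + 2t, 2s + 6t)
Step 1: at (-0.5, -2), ∇J = (-5, -13) → (-0.5, -2) − 0.25·(-5, -13) = (0.75, 1.25)
Step 2: at (0.75, 1.25), ∇J = (4, 9) → (0.75, 1.25) − 0.25·(4, 9) = (-0.25, -1)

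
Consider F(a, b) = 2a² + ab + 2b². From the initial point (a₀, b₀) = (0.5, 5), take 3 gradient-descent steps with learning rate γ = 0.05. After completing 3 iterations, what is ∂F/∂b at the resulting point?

∇F = (4a + b, a + 4b)
(a₁, b₁) = (0.5, 5) − 0.05·(7, 20.5) = (0.15, 3.975)
(a₂, b₂) = (0.15, 3.975) − 0.05·(4.575, 16.05) = (-0.07875, 3.1725)
(a₃, b₃) = (-0.07875, 3.1725) − 0.05·(2.8575, 12.61125) = (-0.221625, 2.5419375)
∂F/∂b at (-0.221625, 2.5419375) = 9.946125

9.946125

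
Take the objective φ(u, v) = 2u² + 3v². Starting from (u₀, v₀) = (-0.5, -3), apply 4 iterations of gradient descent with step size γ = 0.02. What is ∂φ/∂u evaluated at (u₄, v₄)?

∇φ = (4u, 6v)
(u₁, v₁) = (-0.5, -3) − 0.02·(-2, -18) = (-0.46, -2.64)
(u₂, v₂) = (-0.46, -2.64) − 0.02·(-1.84, -15.84) = (-0.4232, -2.3232)
(u₃, v₃) = (-0.4232, -2.3232) − 0.02·(-1.6928, -13.9392) = (-0.389344, -2.044416)
(u₄, v₄) = (-0.389344, -2.044416) − 0.02·(-1.557376, -12.266496) = (-0.35819648, -1.79908608)
∂φ/∂u at (-0.35819648, -1.79908608) = -1.43278592

-1.43278592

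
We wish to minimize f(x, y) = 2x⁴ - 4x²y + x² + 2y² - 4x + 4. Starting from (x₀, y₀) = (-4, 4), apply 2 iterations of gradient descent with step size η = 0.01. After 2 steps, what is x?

-0.01353088

∇f = (8x³ - 8xy + 2x - 4, -4x² + 4y)
Step 1: at (-4, 4), ∇f = (-396, -48) → (-4, 4) − 0.01·(-396, -48) = (-0.04, 4.48)
Step 2: at (-0.04, 4.48), ∇f = (-2.646912, 17.9136) → (-0.04, 4.48) − 0.01·(-2.646912, 17.9136) = (-0.01353088, 4.300864)
x = -0.01353088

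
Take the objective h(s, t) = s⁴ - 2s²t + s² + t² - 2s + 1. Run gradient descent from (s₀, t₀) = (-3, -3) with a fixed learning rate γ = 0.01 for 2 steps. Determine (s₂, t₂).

∇h = (4s³ - 4st + 2s - 2, -2s² + 2t)
Step 1: at (-3, -3), ∇h = (-152, -24) → (-3, -3) − 0.01·(-152, -24) = (-1.48, -2.76)
Step 2: at (-1.48, -2.76), ∇h = (-34.266368, -9.9008) → (-1.48, -2.76) − 0.01·(-34.266368, -9.9008) = (-1.13733632, -2.660992)

(-1.13733632, -2.660992)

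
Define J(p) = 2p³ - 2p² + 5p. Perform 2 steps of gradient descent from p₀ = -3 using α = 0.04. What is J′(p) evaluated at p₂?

J′(p) = 6p² - 4p + 5
p₁ = -3 − 0.04·71 = -5.84
p₂ = -5.84 − 0.04·232.9936 = -15.159744
J′(p) at (-15.159744) = 1444.546004873216

1444.546004873216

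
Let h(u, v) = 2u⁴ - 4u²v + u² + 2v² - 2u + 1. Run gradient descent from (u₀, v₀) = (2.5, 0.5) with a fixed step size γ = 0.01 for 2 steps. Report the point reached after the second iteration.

∇h = (8u³ - 8uv + 2u - 2, -4u² + 4v)
(u₁, v₁) = (2.5, 0.5) − 0.01·(118, -23) = (1.32, 0.73)
(u₂, v₂) = (1.32, 0.73) − 0.01·(11.330944, -4.0496) = (1.20669056, 0.770496)

(1.20669056, 0.770496)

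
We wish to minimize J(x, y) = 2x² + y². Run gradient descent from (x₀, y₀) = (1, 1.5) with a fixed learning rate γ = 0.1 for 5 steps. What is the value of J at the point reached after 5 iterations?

0.2536851456

∇J = (4x, 2y)
Step 1: at (1, 1.5), ∇J = (4, 3) → (1, 1.5) − 0.1·(4, 3) = (0.6, 1.2)
Step 2: at (0.6, 1.2), ∇J = (2.4, 2.4) → (0.6, 1.2) − 0.1·(2.4, 2.4) = (0.36, 0.96)
Step 3: at (0.36, 0.96), ∇J = (1.44, 1.92) → (0.36, 0.96) − 0.1·(1.44, 1.92) = (0.216, 0.768)
Step 4: at (0.216, 0.768), ∇J = (0.864, 1.536) → (0.216, 0.768) − 0.1·(0.864, 1.536) = (0.1296, 0.6144)
Step 5: at (0.1296, 0.6144), ∇J = (0.5184, 1.2288) → (0.1296, 0.6144) − 0.1·(0.5184, 1.2288) = (0.07776, 0.49152)
J(0.07776, 0.49152) = 0.2536851456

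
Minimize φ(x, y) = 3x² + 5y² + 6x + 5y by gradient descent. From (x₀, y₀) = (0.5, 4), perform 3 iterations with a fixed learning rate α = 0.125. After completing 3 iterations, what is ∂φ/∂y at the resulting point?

-0.703125

∇φ = (6x + 6, 10y + 5)
(x₁, y₁) = (0.5, 4) − 0.125·(9, 45) = (-0.625, -1.625)
(x₂, y₂) = (-0.625, -1.625) − 0.125·(2.25, -11.25) = (-0.90625, -0.21875)
(x₃, y₃) = (-0.90625, -0.21875) − 0.125·(0.5625, 2.8125) = (-0.9765625, -0.5703125)
∂φ/∂y at (-0.9765625, -0.5703125) = -0.703125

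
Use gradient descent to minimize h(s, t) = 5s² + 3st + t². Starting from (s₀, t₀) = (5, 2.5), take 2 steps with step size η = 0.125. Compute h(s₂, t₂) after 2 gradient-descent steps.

3.51409912109375

∇h = (10s + 3t, 3s + 2t)
Step 1: at (5, 2.5), ∇h = (57.5, 20) → (5, 2.5) − 0.125·(57.5, 20) = (-2.1875, 0)
Step 2: at (-2.1875, 0), ∇h = (-21.875, -6.5625) → (-2.1875, 0) − 0.125·(-21.875, -6.5625) = (0.546875, 0.8203125)
h(0.546875, 0.8203125) = 3.51409912109375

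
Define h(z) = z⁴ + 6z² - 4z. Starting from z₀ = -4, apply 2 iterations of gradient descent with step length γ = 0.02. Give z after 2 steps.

0.91538432

h′(z) = 4z³ + 12z - 4
Step 1: h′(-4) = -308; z₁ = -4 − 0.02·(-308) = 2.16
Step 2: h′(2.16) = 62.230784; z₂ = 2.16 − 0.02·62.230784 = 0.91538432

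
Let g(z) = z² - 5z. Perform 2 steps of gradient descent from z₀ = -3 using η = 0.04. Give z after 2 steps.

g′(z) = 2z - 5
z₁ = -3 − 0.04·(-11) = -2.56
z₂ = -2.56 − 0.04·(-10.12) = -2.1552

-2.1552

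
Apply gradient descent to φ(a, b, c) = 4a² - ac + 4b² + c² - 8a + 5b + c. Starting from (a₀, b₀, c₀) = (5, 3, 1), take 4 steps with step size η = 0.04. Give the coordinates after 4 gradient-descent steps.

∇φ = (8a - c - 8, 8b + 5, -a + 2c + 1)
Step 1: at (5, 3, 1), ∇φ = (31, 29, -2) → (5, 3, 1) − 0.04·(31, 29, -2) = (3.76, 1.84, 1.08)
Step 2: at (3.76, 1.84, 1.08), ∇φ = (21, 19.72, -0.6) → (3.76, 1.84, 1.08) − 0.04·(21, 19.72, -0.6) = (2.92, 1.0512, 1.104)
Step 3: at (2.92, 1.0512, 1.104), ∇φ = (14.256, 13.4096, 0.288) → (2.92, 1.0512, 1.104) − 0.04·(14.256, 13.4096, 0.288) = (2.34976, 0.514816, 1.09248)
Step 4: at (2.34976, 0.514816, 1.09248), ∇φ = (9.7056, 9.118528, 0.8352) → (2.34976, 0.514816, 1.09248) − 0.04·(9.7056, 9.118528, 0.8352) = (1.961536, 0.15007488, 1.059072)

(1.961536, 0.15007488, 1.059072)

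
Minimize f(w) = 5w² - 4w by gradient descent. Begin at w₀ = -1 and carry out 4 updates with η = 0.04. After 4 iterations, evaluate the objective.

-0.635397632

f′(w) = 10w - 4
Step 1: f′(-1) = -14; w₁ = -1 − 0.04·(-14) = -0.44
Step 2: f′(-0.44) = -8.4; w₂ = -0.44 − 0.04·(-8.4) = -0.104
Step 3: f′(-0.104) = -5.04; w₃ = -0.104 − 0.04·(-5.04) = 0.0976
Step 4: f′(0.0976) = -3.024; w₄ = 0.0976 − 0.04·(-3.024) = 0.21856
f(0.21856) = -0.635397632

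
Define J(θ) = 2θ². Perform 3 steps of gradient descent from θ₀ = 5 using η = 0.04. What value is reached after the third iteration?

2.96352

J′(θ) = 4θ
θ₁ = 5 − 0.04·20 = 4.2
θ₂ = 4.2 − 0.04·16.8 = 3.528
θ₃ = 3.528 − 0.04·14.112 = 2.96352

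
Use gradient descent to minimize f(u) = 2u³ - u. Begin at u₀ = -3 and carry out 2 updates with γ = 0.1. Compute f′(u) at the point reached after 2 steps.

14720.702936

f′(u) = 6u² - 1
u₁ = -3 − 0.1·53 = -8.3
u₂ = -8.3 − 0.1·412.34 = -49.534
f′(u) at (-49.534) = 14720.702936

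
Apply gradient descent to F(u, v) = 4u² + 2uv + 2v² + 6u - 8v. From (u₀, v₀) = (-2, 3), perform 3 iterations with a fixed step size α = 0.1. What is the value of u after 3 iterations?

-1.488

∇F = (8u + 2v + 6, 2u + 4v - 8)
(u₁, v₁) = (-2, 3) − 0.1·(-4, 0) = (-1.6, 3)
(u₂, v₂) = (-1.6, 3) − 0.1·(-0.8, 0.8) = (-1.52, 2.92)
(u₃, v₃) = (-1.52, 2.92) − 0.1·(-0.32, 0.64) = (-1.488, 2.856)
u = -1.488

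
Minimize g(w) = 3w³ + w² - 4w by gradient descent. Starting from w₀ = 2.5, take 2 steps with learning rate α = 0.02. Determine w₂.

g′(w) = 9w² + 2w - 4
w₁ = 2.5 − 0.02·57.25 = 1.355
w₂ = 1.355 − 0.02·15.234225 = 1.0503155

1.0503155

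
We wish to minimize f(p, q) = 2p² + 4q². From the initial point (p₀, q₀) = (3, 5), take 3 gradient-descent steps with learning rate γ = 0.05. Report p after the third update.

∇f = (4p, 8q)
(p₁, q₁) = (3, 5) − 0.05·(12, 40) = (2.4, 3)
(p₂, q₂) = (2.4, 3) − 0.05·(9.6, 24) = (1.92, 1.8)
(p₃, q₃) = (1.92, 1.8) − 0.05·(7.68, 14.4) = (1.536, 1.08)
p = 1.536

1.536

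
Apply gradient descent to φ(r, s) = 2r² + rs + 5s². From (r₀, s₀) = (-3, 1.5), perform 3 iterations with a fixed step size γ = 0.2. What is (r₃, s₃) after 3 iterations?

(-0.216, -1.08)

∇φ = (4r + s, r + 10s)
Step 1: at (-3, 1.5), ∇φ = (-10.5, 12) → (-3, 1.5) − 0.2·(-10.5, 12) = (-0.9, -0.9)
Step 2: at (-0.9, -0.9), ∇φ = (-4.5, -9.9) → (-0.9, -0.9) − 0.2·(-4.5, -9.9) = (0, 1.08)
Step 3: at (0, 1.08), ∇φ = (1.08, 10.8) → (0, 1.08) − 0.2·(1.08, 10.8) = (-0.216, -1.08)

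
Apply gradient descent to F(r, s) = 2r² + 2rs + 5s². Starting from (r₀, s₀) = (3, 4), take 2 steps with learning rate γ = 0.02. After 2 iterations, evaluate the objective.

∇F = (4r + 2s, 2r + 10s)
Step 1: at (3, 4), ∇F = (20, 46) → (3, 4) − 0.02·(20, 46) = (2.6, 3.08)
Step 2: at (2.6, 3.08), ∇F = (16.56, 36) → (2.6, 3.08) − 0.02·(16.56, 36) = (2.2688, 2.36)
F(2.2688, 2.36) = 48.85164288

48.85164288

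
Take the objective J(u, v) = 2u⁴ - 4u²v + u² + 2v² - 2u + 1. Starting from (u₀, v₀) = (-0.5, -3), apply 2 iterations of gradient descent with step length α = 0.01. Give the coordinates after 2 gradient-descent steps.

(-0.23199168, -2.750576)

∇J = (8u³ - 8uv + 2u - 2, -4u² + 4v)
Step 1: at (-0.5, -3), ∇J = (-16, -13) → (-0.5, -3) − 0.01·(-16, -13) = (-0.34, -2.87)
Step 2: at (-0.34, -2.87), ∇J = (-10.800832, -11.9424) → (-0.34, -2.87) − 0.01·(-10.800832, -11.9424) = (-0.23199168, -2.750576)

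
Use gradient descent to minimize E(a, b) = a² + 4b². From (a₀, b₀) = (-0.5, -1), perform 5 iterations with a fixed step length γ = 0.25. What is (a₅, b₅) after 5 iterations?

(-0.015625, 1)

∇E = (2a, 8b)
(a₁, b₁) = (-0.5, -1) − 0.25·(-1, -8) = (-0.25, 1)
(a₂, b₂) = (-0.25, 1) − 0.25·(-0.5, 8) = (-0.125, -1)
(a₃, b₃) = (-0.125, -1) − 0.25·(-0.25, -8) = (-0.0625, 1)
(a₄, b₄) = (-0.0625, 1) − 0.25·(-0.125, 8) = (-0.03125, -1)
(a₅, b₅) = (-0.03125, -1) − 0.25·(-0.0625, -8) = (-0.015625, 1)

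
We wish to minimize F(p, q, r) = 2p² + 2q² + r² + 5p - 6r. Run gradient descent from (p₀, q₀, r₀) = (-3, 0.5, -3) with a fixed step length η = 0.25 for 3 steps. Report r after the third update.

2.25

∇F = (4p + 5, 4q, 2r - 6)
(p₁, q₁, r₁) = (-3, 0.5, -3) − 0.25·(-7, 2, -12) = (-1.25, 0, 0)
(p₂, q₂, r₂) = (-1.25, 0, 0) − 0.25·(0, 0, -6) = (-1.25, 0, 1.5)
(p₃, q₃, r₃) = (-1.25, 0, 1.5) − 0.25·(0, 0, -3) = (-1.25, 0, 2.25)
r = 2.25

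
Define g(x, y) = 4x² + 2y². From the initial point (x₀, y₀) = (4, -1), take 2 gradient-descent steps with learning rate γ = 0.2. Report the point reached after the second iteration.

∇g = (8x, 4y)
Step 1: at (4, -1), ∇g = (32, -4) → (4, -1) − 0.2·(32, -4) = (-2.4, -0.2)
Step 2: at (-2.4, -0.2), ∇g = (-19.2, -0.8) → (-2.4, -0.2) − 0.2·(-19.2, -0.8) = (1.44, -0.04)

(1.44, -0.04)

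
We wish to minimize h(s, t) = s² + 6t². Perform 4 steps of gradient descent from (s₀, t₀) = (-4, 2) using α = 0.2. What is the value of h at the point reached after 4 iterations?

∇h = (2s, 12t)
(s₁, t₁) = (-4, 2) − 0.2·(-8, 24) = (-2.4, -2.8)
(s₂, t₂) = (-2.4, -2.8) − 0.2·(-4.8, -33.6) = (-1.44, 3.92)
(s₃, t₃) = (-1.44, 3.92) − 0.2·(-2.88, 47.04) = (-0.864, -5.488)
(s₄, t₄) = (-0.864, -5.488) − 0.2·(-1.728, -65.856) = (-0.5184, 7.6832)
h(-0.5184, 7.6832) = 354.458112

354.458112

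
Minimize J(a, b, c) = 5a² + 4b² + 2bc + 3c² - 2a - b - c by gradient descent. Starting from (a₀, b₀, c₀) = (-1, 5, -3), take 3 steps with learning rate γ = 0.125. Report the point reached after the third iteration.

∇J = (10a - 2, 8b + 2c - 1, 2b + 6c - 1)
Step 1: at (-1, 5, -3), ∇J = (-12, 33, -9) → (-1, 5, -3) − 0.125·(-12, 33, -9) = (0.5, 0.875, -1.875)
Step 2: at (0.5, 0.875, -1.875), ∇J = (3, 2.25, -10.5) → (0.5, 0.875, -1.875) − 0.125·(3, 2.25, -10.5) = (0.125, 0.59375, -0.5625)
Step 3: at (0.125, 0.59375, -0.5625), ∇J = (-0.75, 2.625, -3.1875) → (0.125, 0.59375, -0.5625) − 0.125·(-0.75, 2.625, -3.1875) = (0.21875, 0.265625, -0.1640625)

(0.21875, 0.265625, -0.1640625)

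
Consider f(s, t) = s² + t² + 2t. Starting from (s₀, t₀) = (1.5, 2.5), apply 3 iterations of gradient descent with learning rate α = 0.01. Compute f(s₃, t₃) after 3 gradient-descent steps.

∇f = (2s, 2t + 2)
(s₁, t₁) = (1.5, 2.5) − 0.01·(3, 7) = (1.47, 2.43)
(s₂, t₂) = (1.47, 2.43) − 0.01·(2.94, 6.86) = (1.4406, 2.3614)
(s₃, t₃) = (1.4406, 2.3614) − 0.01·(2.8812, 6.7228) = (1.411788, 2.294172)
f(1.411788, 2.294172) = 11.844714522528

11.844714522528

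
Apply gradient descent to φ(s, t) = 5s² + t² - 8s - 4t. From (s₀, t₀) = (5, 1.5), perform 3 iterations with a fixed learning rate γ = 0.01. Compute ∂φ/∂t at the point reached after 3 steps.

∇φ = (10s - 8, 2t - 4)
Step 1: at (5, 1.5), ∇φ = (42, -1) → (5, 1.5) − 0.01·(42, -1) = (4.58, 1.51)
Step 2: at (4.58, 1.51), ∇φ = (37.8, -0.98) → (4.58, 1.51) − 0.01·(37.8, -0.98) = (4.202, 1.5198)
Step 3: at (4.202, 1.5198), ∇φ = (34.02, -0.9604) → (4.202, 1.5198) − 0.01·(34.02, -0.9604) = (3.8618, 1.529404)
∂φ/∂t at (3.8618, 1.529404) = -0.941192

-0.941192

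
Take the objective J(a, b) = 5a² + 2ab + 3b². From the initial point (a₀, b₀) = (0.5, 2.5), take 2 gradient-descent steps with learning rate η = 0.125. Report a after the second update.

0.0625

∇J = (10a + 2b, 2a + 6b)
(a₁, b₁) = (0.5, 2.5) − 0.125·(10, 16) = (-0.75, 0.5)
(a₂, b₂) = (-0.75, 0.5) − 0.125·(-6.5, 1.5) = (0.0625, 0.3125)
a = 0.0625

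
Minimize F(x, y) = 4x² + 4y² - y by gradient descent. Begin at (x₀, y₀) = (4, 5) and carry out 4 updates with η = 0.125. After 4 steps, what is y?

∇F = (8x, 8y - 1)
Step 1: at (4, 5), ∇F = (32, 39) → (4, 5) − 0.125·(32, 39) = (0, 0.125)
Step 2: at (0, 0.125), ∇F = (0, 0) → (0, 0.125) − 0.125·(0, 0) = (0, 0.125)
Step 3: at (0, 0.125), ∇F = (0, 0) → (0, 0.125) − 0.125·(0, 0) = (0, 0.125)
Step 4: at (0, 0.125), ∇F = (0, 0) → (0, 0.125) − 0.125·(0, 0) = (0, 0.125)
y = 0.125

0.125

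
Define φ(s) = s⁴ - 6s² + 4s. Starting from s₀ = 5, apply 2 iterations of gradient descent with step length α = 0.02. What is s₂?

φ′(s) = 4s³ - 12s + 4
Step 1: φ′(5) = 444; s₁ = 5 − 0.02·444 = -3.88
Step 2: φ′(-3.88) = -183.084288; s₂ = -3.88 − 0.02·(-183.084288) = -0.21831424

-0.21831424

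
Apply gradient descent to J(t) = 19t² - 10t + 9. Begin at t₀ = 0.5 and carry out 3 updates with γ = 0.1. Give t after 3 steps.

J′(t) = 38t - 10
Step 1: J′(0.5) = 9; t₁ = 0.5 − 0.1·9 = -0.4
Step 2: J′(-0.4) = -25.2; t₂ = -0.4 − 0.1·(-25.2) = 2.12
Step 3: J′(2.12) = 70.56; t₃ = 2.12 − 0.1·70.56 = -4.936

-4.936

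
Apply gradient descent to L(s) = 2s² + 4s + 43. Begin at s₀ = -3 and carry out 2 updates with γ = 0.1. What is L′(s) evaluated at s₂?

L′(s) = 4s + 4
Step 1: L′(-3) = -8; s₁ = -3 − 0.1·(-8) = -2.2
Step 2: L′(-2.2) = -4.8; s₂ = -2.2 − 0.1·(-4.8) = -1.72
L′(s) at (-1.72) = -2.88

-2.88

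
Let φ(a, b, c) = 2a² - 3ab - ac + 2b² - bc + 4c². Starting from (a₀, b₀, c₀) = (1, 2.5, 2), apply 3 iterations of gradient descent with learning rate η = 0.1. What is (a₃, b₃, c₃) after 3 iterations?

∇φ = (4a - 3b - c, -3a + 4b - c, -a - b + 8c)
(a₁, b₁, c₁) = (1, 2.5, 2) − 0.1·(-5.5, 5, 12.5) = (1.55, 2, 0.75)
(a₂, b₂, c₂) = (1.55, 2, 0.75) − 0.1·(-0.55, 2.6, 2.45) = (1.605, 1.74, 0.505)
(a₃, b₃, c₃) = (1.605, 1.74, 0.505) − 0.1·(0.695, 1.64, 0.695) = (1.5355, 1.576, 0.4355)

(1.5355, 1.576, 0.4355)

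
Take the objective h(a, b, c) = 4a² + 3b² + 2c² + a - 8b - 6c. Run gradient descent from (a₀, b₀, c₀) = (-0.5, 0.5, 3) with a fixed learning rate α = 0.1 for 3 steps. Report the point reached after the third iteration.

(-0.128, 1.28, 1.824)

∇h = (8a + 1, 6b - 8, 4c - 6)
(a₁, b₁, c₁) = (-0.5, 0.5, 3) − 0.1·(-3, -5, 6) = (-0.2, 1, 2.4)
(a₂, b₂, c₂) = (-0.2, 1, 2.4) − 0.1·(-0.6, -2, 3.6) = (-0.14, 1.2, 2.04)
(a₃, b₃, c₃) = (-0.14, 1.2, 2.04) − 0.1·(-0.12, -0.8, 2.16) = (-0.128, 1.28, 1.824)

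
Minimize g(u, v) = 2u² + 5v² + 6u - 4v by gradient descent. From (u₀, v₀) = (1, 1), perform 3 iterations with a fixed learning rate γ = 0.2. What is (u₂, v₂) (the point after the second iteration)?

(-1.4, 1)

∇g = (4u + 6, 10v - 4)
(u₁, v₁) = (1, 1) − 0.2·(10, 6) = (-1, -0.2)
(u₂, v₂) = (-1, -0.2) − 0.2·(2, -6) = (-1.4, 1)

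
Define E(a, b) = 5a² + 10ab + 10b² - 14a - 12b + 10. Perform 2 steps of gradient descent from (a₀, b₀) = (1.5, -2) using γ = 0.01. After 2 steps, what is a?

1.824

∇E = (10a + 10b - 14, 10a + 20b - 12)
(a₁, b₁) = (1.5, -2) − 0.01·(-19, -37) = (1.69, -1.63)
(a₂, b₂) = (1.69, -1.63) − 0.01·(-13.4, -27.7) = (1.824, -1.353)
a = 1.824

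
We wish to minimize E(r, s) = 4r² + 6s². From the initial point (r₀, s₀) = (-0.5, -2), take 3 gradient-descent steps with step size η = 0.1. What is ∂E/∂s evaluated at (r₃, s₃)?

0.192

∇E = (8r, 12s)
(r₁, s₁) = (-0.5, -2) − 0.1·(-4, -24) = (-0.1, 0.4)
(r₂, s₂) = (-0.1, 0.4) − 0.1·(-0.8, 4.8) = (-0.02, -0.08)
(r₃, s₃) = (-0.02, -0.08) − 0.1·(-0.16, -0.96) = (-0.004, 0.016)
∂E/∂s at (-0.004, 0.016) = 0.192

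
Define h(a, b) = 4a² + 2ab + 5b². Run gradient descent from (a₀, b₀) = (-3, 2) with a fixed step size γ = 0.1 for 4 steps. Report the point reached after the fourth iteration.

∇h = (8a + 2b, 2a + 10b)
(a₁, b₁) = (-3, 2) − 0.1·(-20, 14) = (-1, 0.6)
(a₂, b₂) = (-1, 0.6) − 0.1·(-6.8, 4) = (-0.32, 0.2)
(a₃, b₃) = (-0.32, 0.2) − 0.1·(-2.16, 1.36) = (-0.104, 0.064)
(a₄, b₄) = (-0.104, 0.064) − 0.1·(-0.704, 0.432) = (-0.0336, 0.0208)

(-0.0336, 0.0208)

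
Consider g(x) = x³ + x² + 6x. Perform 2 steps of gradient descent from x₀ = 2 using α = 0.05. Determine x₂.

g′(x) = 3x² + 2x + 6
x₁ = 2 − 0.05·22 = 0.9
x₂ = 0.9 − 0.05·10.23 = 0.3885

0.3885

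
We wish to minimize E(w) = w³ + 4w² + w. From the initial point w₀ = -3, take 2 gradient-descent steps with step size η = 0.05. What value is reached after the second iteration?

-3.506

E′(w) = 3w² + 8w + 1
Step 1: E′(-3) = 4; w₁ = -3 − 0.05·4 = -3.2
Step 2: E′(-3.2) = 6.12; w₂ = -3.2 − 0.05·6.12 = -3.506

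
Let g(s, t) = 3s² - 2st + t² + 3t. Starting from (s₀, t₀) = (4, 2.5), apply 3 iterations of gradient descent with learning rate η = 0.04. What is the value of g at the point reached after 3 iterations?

∇g = (6s - 2t, -2s + 2t + 3)
Step 1: at (4, 2.5), ∇g = (19, 0) → (4, 2.5) − 0.04·(19, 0) = (3.24, 2.5)
Step 2: at (3.24, 2.5), ∇g = (14.44, 1.52) → (3.24, 2.5) − 0.04·(14.44, 1.52) = (2.6624, 2.4392)
Step 3: at (2.6624, 2.4392), ∇g = (11.096, 2.5536) → (2.6624, 2.4392) − 0.04·(11.096, 2.5536) = (2.21856, 2.337056)
g(2.21856, 2.337056) = 16.869226249216

16.869226249216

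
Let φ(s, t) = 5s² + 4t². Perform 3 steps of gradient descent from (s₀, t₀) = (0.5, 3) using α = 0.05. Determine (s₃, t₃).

∇φ = (10s, 8t)
Step 1: at (0.5, 3), ∇φ = (5, 24) → (0.5, 3) − 0.05·(5, 24) = (0.25, 1.8)
Step 2: at (0.25, 1.8), ∇φ = (2.5, 14.4) → (0.25, 1.8) − 0.05·(2.5, 14.4) = (0.125, 1.08)
Step 3: at (0.125, 1.08), ∇φ = (1.25, 8.64) → (0.125, 1.08) − 0.05·(1.25, 8.64) = (0.0625, 0.648)

(0.0625, 0.648)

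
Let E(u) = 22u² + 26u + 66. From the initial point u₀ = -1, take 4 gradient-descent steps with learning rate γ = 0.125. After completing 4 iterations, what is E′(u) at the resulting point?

-7381.125

E′(u) = 44u + 26
Step 1: E′(-1) = -18; u₁ = -1 − 0.125·(-18) = 1.25
Step 2: E′(1.25) = 81; u₂ = 1.25 − 0.125·81 = -8.875
Step 3: E′(-8.875) = -364.5; u₃ = -8.875 − 0.125·(-364.5) = 36.6875
Step 4: E′(36.6875) = 1640.25; u₄ = 36.6875 − 0.125·1640.25 = -168.34375
E′(u) at (-168.34375) = -7381.125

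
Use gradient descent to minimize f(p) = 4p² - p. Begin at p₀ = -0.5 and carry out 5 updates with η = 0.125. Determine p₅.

0.125

f′(p) = 8p - 1
p₁ = -0.5 − 0.125·(-5) = 0.125
p₂ = 0.125 − 0.125·0 = 0.125
p₃ = 0.125 − 0.125·0 = 0.125
p₄ = 0.125 − 0.125·0 = 0.125
p₅ = 0.125 − 0.125·0 = 0.125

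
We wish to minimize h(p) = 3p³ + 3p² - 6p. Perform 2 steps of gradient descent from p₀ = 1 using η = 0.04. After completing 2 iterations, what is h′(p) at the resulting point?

h′(p) = 9p² + 6p - 6
Step 1: h′(1) = 9; p₁ = 1 − 0.04·9 = 0.64
Step 2: h′(0.64) = 1.5264; p₂ = 0.64 − 0.04·1.5264 = 0.578944
h′(p) at (0.578944) = 0.490249396224

0.490249396224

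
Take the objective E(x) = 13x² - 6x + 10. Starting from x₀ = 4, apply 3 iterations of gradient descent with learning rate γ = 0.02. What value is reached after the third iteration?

0.647616

E′(x) = 26x - 6
Step 1: E′(4) = 98; x₁ = 4 − 0.02·98 = 2.04
Step 2: E′(2.04) = 47.04; x₂ = 2.04 − 0.02·47.04 = 1.0992
Step 3: E′(1.0992) = 22.5792; x₃ = 1.0992 − 0.02·22.5792 = 0.647616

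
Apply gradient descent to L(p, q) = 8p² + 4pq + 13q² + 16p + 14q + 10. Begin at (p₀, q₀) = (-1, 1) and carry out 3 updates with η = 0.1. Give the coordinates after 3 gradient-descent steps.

∇L = (16p + 4q + 16, 4p + 26q + 14)
(p₁, q₁) = (-1, 1) − 0.1·(4, 36) = (-1.4, -2.6)
(p₂, q₂) = (-1.4, -2.6) − 0.1·(-16.8, -59.2) = (0.28, 3.32)
(p₃, q₃) = (0.28, 3.32) − 0.1·(33.76, 101.44) = (-3.096, -6.824)

(-3.096, -6.824)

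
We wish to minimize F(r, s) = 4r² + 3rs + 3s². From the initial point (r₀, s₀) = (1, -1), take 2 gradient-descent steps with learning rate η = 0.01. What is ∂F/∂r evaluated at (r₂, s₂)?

∇F = (8r + 3s, 3r + 6s)
Step 1: at (1, -1), ∇F = (5, -3) → (1, -1) − 0.01·(5, -3) = (0.95, -0.97)
Step 2: at (0.95, -0.97), ∇F = (4.69, -2.97) → (0.95, -0.97) − 0.01·(4.69, -2.97) = (0.9031, -0.9403)
∂F/∂r at (0.9031, -0.9403) = 4.4039

4.4039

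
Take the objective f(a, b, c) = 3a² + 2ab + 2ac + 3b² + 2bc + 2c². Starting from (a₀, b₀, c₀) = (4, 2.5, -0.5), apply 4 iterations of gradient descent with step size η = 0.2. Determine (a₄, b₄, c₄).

∇f = (6a + 2b + 2c, 2a + 6b + 2c, 2a + 2b + 4c)
(a₁, b₁, c₁) = (4, 2.5, -0.5) − 0.2·(28, 22, 11) = (-1.6, -1.9, -2.7)
(a₂, b₂, c₂) = (-1.6, -1.9, -2.7) − 0.2·(-18.8, -20, -17.8) = (2.16, 2.1, 0.86)
(a₃, b₃, c₃) = (2.16, 2.1, 0.86) − 0.2·(18.88, 18.64, 11.96) = (-1.616, -1.628, -1.532)
(a₄, b₄, c₄) = (-1.616, -1.628, -1.532) − 0.2·(-16.016, -16.064, -12.616) = (1.5872, 1.5848, 0.9912)

(1.5872, 1.5848, 0.9912)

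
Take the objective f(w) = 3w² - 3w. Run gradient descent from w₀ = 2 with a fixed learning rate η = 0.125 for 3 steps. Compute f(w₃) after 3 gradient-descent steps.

-0.74835205078125

f′(w) = 6w - 3
Step 1: f′(2) = 9; w₁ = 2 − 0.125·9 = 0.875
Step 2: f′(0.875) = 2.25; w₂ = 0.875 − 0.125·2.25 = 0.59375
Step 3: f′(0.59375) = 0.5625; w₃ = 0.59375 − 0.125·0.5625 = 0.5234375
f(0.5234375) = -0.74835205078125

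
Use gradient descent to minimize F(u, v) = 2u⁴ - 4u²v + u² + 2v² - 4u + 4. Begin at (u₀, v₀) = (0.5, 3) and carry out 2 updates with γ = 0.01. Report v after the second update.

2.790784

∇F = (8u³ - 8uv + 2u - 4, -4u² + 4v)
Step 1: at (0.5, 3), ∇F = (-14, 11) → (0.5, 3) − 0.01·(-14, 11) = (0.64, 2.89)
Step 2: at (0.64, 2.89), ∇F = (-15.419648, 9.9216) → (0.64, 2.89) − 0.01·(-15.419648, 9.9216) = (0.79419648, 2.790784)
v = 2.790784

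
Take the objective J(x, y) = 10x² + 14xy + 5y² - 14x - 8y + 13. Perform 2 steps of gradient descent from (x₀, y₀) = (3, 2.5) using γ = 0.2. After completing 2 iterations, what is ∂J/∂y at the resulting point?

∇J = (20x + 14y - 14, 14x + 10y - 8)
(x₁, y₁) = (3, 2.5) − 0.2·(81, 59) = (-13.2, -9.3)
(x₂, y₂) = (-13.2, -9.3) − 0.2·(-408.2, -285.8) = (68.44, 47.86)
∂J/∂y at (68.44, 47.86) = 1428.76

1428.76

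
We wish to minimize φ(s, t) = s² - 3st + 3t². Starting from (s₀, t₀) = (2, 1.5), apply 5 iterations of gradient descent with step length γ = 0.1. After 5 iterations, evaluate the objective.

0.805335817225

∇φ = (2s - 3t, -3s + 6t)
Step 1: at (2, 1.5), ∇φ = (-0.5, 3) → (2, 1.5) − 0.1·(-0.5, 3) = (2.05, 1.2)
Step 2: at (2.05, 1.2), ∇φ = (0.5, 1.05) → (2.05, 1.2) − 0.1·(0.5, 1.05) = (2, 1.095)
Step 3: at (2, 1.095), ∇φ = (0.715, 0.57) → (2, 1.095) − 0.1·(0.715, 0.57) = (1.9285, 1.038)
Step 4: at (1.9285, 1.038), ∇φ = (0.743, 0.4425) → (1.9285, 1.038) − 0.1·(0.743, 0.4425) = (1.8542, 0.99375)
Step 5: at (1.8542, 0.99375), ∇φ = (0.72715, 0.3999) → (1.8542, 0.99375) − 0.1·(0.72715, 0.3999) = (1.781485, 0.95376)
φ(1.781485, 0.95376) = 0.805335817225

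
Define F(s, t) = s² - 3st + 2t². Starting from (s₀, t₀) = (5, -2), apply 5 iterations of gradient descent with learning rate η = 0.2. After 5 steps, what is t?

∇F = (2s - 3t, -3s + 4t)
(s₁, t₁) = (5, -2) − 0.2·(16, -23) = (1.8, 2.6)
(s₂, t₂) = (1.8, 2.6) − 0.2·(-4.2, 5) = (2.64, 1.6)
(s₃, t₃) = (2.64, 1.6) − 0.2·(0.48, -1.52) = (2.544, 1.904)
(s₄, t₄) = (2.544, 1.904) − 0.2·(-0.624, -0.016) = (2.6688, 1.9072)
(s₅, t₅) = (2.6688, 1.9072) − 0.2·(-0.384, -0.3776) = (2.7456, 1.98272)
t = 1.98272

1.98272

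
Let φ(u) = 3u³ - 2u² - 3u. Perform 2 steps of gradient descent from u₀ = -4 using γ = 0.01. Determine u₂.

-8.555041

φ′(u) = 9u² - 4u - 3
Step 1: φ′(-4) = 157; u₁ = -4 − 0.01·157 = -5.57
Step 2: φ′(-5.57) = 298.5041; u₂ = -5.57 − 0.01·298.5041 = -8.555041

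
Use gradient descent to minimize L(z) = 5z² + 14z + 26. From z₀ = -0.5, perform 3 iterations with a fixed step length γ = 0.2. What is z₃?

-2.3

L′(z) = 10z + 14
Step 1: L′(-0.5) = 9; z₁ = -0.5 − 0.2·9 = -2.3
Step 2: L′(-2.3) = -9; z₂ = -2.3 − 0.2·(-9) = -0.5
Step 3: L′(-0.5) = 9; z₃ = -0.5 − 0.2·9 = -2.3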